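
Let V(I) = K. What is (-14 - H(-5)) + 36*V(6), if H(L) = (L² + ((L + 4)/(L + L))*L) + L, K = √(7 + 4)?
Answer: -67/2 + 36*√11 ≈ 85.898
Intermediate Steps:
K = √11 ≈ 3.3166
H(L) = 2 + L² + 3*L/2 (H(L) = (L² + ((4 + L)/((2*L)))*L) + L = (L² + ((4 + L)*(1/(2*L)))*L) + L = (L² + ((4 + L)/(2*L))*L) + L = (L² + (2 + L/2)) + L = (2 + L² + L/2) + L = 2 + L² + 3*L/2)
V(I) = √11
(-14 - H(-5)) + 36*V(6) = (-14 - (2 + (-5)² + (3/2)*(-5))) + 36*√11 = (-14 - (2 + 25 - 15/2)) + 36*√11 = (-14 - 1*39/2) + 36*√11 = (-14 - 39/2) + 36*√11 = -67/2 + 36*√11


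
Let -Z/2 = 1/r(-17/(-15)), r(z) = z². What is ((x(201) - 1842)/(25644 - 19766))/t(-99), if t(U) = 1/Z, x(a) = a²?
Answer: -8675775/849371 ≈ -10.214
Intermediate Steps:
Z = -450/289 (Z = -2/((-17/(-15))²) = -2/((-17*(-1/15))²) = -2/((17/15)²) = -2/289/225 = -2*225/289 = -450/289 ≈ -1.5571)
t(U) = -289/450 (t(U) = 1/(-450/289) = -289/450)
((x(201) - 1842)/(25644 - 19766))/t(-99) = ((201² - 1842)/(25644 - 19766))/(-289/450) = ((40401 - 1842)/5878)*(-450/289) = (38559*(1/5878))*(-450/289) = (38559/5878)*(-450/289) = -8675775/849371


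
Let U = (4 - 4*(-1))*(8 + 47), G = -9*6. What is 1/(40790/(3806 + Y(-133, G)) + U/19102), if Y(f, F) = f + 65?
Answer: 17850819/195203825 ≈ 0.091447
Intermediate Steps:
G = -54
Y(f, F) = 65 + f
U = 440 (U = (4 + 4)*55 = 8*55 = 440)
1/(40790/(3806 + Y(-133, G)) + U/19102) = 1/(40790/(3806 + (65 - 133)) + 440/19102) = 1/(40790/(3806 - 68) + 440*(1/19102)) = 1/(40790/3738 + 220/9551) = 1/(40790*(1/3738) + 220/9551) = 1/(20395/1869 + 220/9551) = 1/(195203825/17850819) = 17850819/195203825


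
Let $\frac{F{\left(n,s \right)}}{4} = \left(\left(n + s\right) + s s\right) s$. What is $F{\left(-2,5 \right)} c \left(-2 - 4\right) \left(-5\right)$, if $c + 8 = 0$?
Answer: $-134400$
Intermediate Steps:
$c = -8$ ($c = -8 + 0 = -8$)
$F{\left(n,s \right)} = 4 s \left(n + s + s^{2}\right)$ ($F{\left(n,s \right)} = 4 \left(\left(n + s\right) + s s\right) s = 4 \left(\left(n + s\right) + s^{2}\right) s = 4 \left(n + s + s^{2}\right) s = 4 s \left(n + s + s^{2}\right)$)
$F{\left(-2,5 \right)} c \left(-2 - 4\right) \left(-5\right) = 4 \cdot 5 \left(-2 + 5 + 5^{2}\right) \left(-8\right) \left(-2 - 4\right) \left(-5\right) = 4 \cdot 5 \left(-2 + 5 + 25\right) \left(-8\right) \left(\left(-6\right) \left(-5\right)\right) = 4 \cdot 5 \cdot 28 \left(-8\right) 30 = 560 \left(-8\right) 30 = \left(-4480\right) 30 = -134400$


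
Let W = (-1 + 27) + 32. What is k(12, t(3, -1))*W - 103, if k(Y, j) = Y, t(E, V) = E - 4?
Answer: 593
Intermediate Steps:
t(E, V) = -4 + E
W = 58 (W = 26 + 32 = 58)
k(12, t(3, -1))*W - 103 = 12*58 - 103 = 696 - 103 = 593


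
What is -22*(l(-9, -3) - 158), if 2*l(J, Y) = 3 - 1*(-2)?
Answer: 3421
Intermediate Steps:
l(J, Y) = 5/2 (l(J, Y) = (3 - 1*(-2))/2 = (3 + 2)/2 = (½)*5 = 5/2)
-22*(l(-9, -3) - 158) = -22*(5/2 - 158) = -22*(-311/2) = 3421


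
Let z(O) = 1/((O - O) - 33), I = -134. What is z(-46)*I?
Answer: 134/33 ≈ 4.0606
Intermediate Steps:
z(O) = -1/33 (z(O) = 1/(0 - 33) = 1/(-33) = -1/33)
z(-46)*I = -1/33*(-134) = 134/33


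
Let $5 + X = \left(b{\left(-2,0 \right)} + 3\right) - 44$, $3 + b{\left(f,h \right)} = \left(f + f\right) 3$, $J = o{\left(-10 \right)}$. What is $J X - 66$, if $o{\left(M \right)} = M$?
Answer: $544$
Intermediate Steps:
$J = -10$
$b{\left(f,h \right)} = -3 + 6 f$ ($b{\left(f,h \right)} = -3 + \left(f + f\right) 3 = -3 + 2 f 3 = -3 + 6 f$)
$X = -61$ ($X = -5 + \left(\left(\left(-3 + 6 \left(-2\right)\right) + 3\right) - 44\right) = -5 + \left(\left(\left(-3 - 12\right) + 3\right) - 44\right) = -5 + \left(\left(-15 + 3\right) - 44\right) = -5 - 56 = -61$)
$J X - 66 = \left(-10\right) \left(-61\right) - 66 = 610 - 66 = 544$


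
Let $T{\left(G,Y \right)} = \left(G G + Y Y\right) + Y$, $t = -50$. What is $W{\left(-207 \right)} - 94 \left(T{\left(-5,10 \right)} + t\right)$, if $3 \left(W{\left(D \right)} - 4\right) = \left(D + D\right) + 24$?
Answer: $-8116$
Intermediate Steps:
$T{\left(G,Y \right)} = Y + G^{2} + Y^{2}$ ($T{\left(G,Y \right)} = \left(G^{2} + Y^{2}\right) + Y = Y + G^{2} + Y^{2}$)
$W{\left(D \right)} = 12 + \frac{2 D}{3}$ ($W{\left(D \right)} = 4 + \frac{\left(D + D\right) + 24}{3} = 4 + \frac{2 D + 24}{3} = 4 + \frac{24 + 2 D}{3} = 4 + \left(8 + \frac{2 D}{3}\right) = 12 + \frac{2 D}{3}$)
$W{\left(-207 \right)} - 94 \left(T{\left(-5,10 \right)} + t\right) = \left(12 + \frac{2}{3} \left(-207\right)\right) - 94 \left(\left(10 + \left(-5\right)^{2} + 10^{2}\right) - 50\right) = \left(12 - 138\right) - 94 \left(\left(10 + 25 + 100\right) - 50\right) = -126 - 94 \left(135 - 50\right) = -126 - 7990 = -8116$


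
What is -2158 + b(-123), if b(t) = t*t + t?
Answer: 12848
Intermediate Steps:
b(t) = t + t² (b(t) = t² + t = t + t²)
-2158 + b(-123) = -2158 - 123*(1 - 123) = -2158 - 123*(-122) = -2158 + 15006 = 12848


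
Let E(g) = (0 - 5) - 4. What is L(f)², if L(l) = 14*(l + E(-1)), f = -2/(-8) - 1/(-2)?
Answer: 53361/4 ≈ 13340.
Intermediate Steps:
E(g) = -9 (E(g) = -5 - 4 = -9)
f = ¾ (f = -2*(-⅛) - 1*(-½) = ¼ + ½ = ¾ ≈ 0.75000)
L(l) = -126 + 14*l (L(l) = 14*(l - 9) = 14*(-9 + l) = -126 + 14*l)
L(f)² = (-126 + 14*(¾))² = (-126 + 21/2)² = (-231/2)² = 53361/4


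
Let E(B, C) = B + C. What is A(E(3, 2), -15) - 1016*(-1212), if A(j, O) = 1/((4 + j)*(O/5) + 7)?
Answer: 24627839/20 ≈ 1.2314e+6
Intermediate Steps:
A(j, O) = 1/(7 + O*(4 + j)/5) (A(j, O) = 1/((4 + j)*(O*(⅕)) + 7) = 1/((4 + j)*(O/5) + 7) = 1/(O*(4 + j)/5 + 7) = 1/(7 + O*(4 + j)/5))
A(E(3, 2), -15) - 1016*(-1212) = 5/(35 + 4*(-15) - 15*(3 + 2)) - 1016*(-1212) = 5/(35 - 60 - 15*5) + 1231392 = 5/(35 - 60 - 75) + 1231392 = 5/(-100) + 1231392 = 5*(-1/100) + 1231392 = -1/20 + 1231392 = 24627839/20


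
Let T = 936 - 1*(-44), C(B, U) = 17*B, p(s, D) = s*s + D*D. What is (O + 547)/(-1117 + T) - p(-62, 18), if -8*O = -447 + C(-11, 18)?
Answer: -2286569/548 ≈ -4172.6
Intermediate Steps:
p(s, D) = D² + s² (p(s, D) = s² + D² = D² + s²)
T = 980 (T = 936 + 44 = 980)
O = 317/4 (O = -(-447 + 17*(-11))/8 = -(-447 - 187)/8 = -⅛*(-634) = 317/4 ≈ 79.250)
(O + 547)/(-1117 + T) - p(-62, 18) = (317/4 + 547)/(-1117 + 980) - (18² + (-62)²) = (2505/4)/(-137) - (324 + 3844) = (2505/4)*(-1/137) - 1*4168 = -2505/548 - 4168 = -2286569/548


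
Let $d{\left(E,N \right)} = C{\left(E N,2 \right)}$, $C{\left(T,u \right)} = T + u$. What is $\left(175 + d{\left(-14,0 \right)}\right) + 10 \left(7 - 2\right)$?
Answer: $227$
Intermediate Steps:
$d{\left(E,N \right)} = 2 + E N$ ($d{\left(E,N \right)} = E N + 2 = 2 + E N$)
$\left(175 + d{\left(-14,0 \right)}\right) + 10 \left(7 - 2\right) = \left(175 + \left(2 - 0\right)\right) + 10 \left(7 - 2\right) = \left(175 + \left(2 + 0\right)\right) + 10 \cdot 5 = \left(175 + 2\right) + 50 = 177 + 50 = 227$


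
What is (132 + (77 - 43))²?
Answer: 27556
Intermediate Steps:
(132 + (77 - 43))² = (132 + 34)² = 166² = 27556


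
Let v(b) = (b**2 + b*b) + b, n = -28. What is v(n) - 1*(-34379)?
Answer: 35919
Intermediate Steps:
v(b) = b + 2*b**2 (v(b) = (b**2 + b**2) + b = 2*b**2 + b = b + 2*b**2)
v(n) - 1*(-34379) = -28*(1 + 2*(-28)) - 1*(-34379) = -28*(1 - 56) + 34379 = -28*(-55) + 34379 = 1540 + 34379 = 35919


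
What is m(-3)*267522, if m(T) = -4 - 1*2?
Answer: -1605132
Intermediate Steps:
m(T) = -6 (m(T) = -4 - 2 = -6)
m(-3)*267522 = -6*267522 = -1605132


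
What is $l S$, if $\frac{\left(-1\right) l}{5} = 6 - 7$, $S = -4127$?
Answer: $-20635$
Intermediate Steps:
$l = 5$ ($l = - 5 \left(6 - 7\right) = \left(-5\right) \left(-1\right) = 5$)
$l S = 5 \left(-4127\right) = -20635$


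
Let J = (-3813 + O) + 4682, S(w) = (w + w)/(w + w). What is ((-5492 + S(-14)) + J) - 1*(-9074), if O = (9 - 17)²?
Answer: 4516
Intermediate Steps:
O = 64 (O = (-8)² = 64)
S(w) = 1 (S(w) = (2*w)/((2*w)) = (2*w)*(1/(2*w)) = 1)
J = 933 (J = (-3813 + 64) + 4682 = -3749 + 4682 = 933)
((-5492 + S(-14)) + J) - 1*(-9074) = ((-5492 + 1) + 933) - 1*(-9074) = (-5491 + 933) + 9074 = -4558 + 9074 = 4516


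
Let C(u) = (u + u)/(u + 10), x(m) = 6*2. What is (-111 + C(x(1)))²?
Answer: 1461681/121 ≈ 12080.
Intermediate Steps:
x(m) = 12
C(u) = 2*u/(10 + u) (C(u) = (2*u)/(10 + u) = 2*u/(10 + u))
(-111 + C(x(1)))² = (-111 + 2*12/(10 + 12))² = (-111 + 2*12/22)² = (-111 + 2*12*(1/22))² = (-111 + 12/11)² = (-1209/11)² = 1461681/121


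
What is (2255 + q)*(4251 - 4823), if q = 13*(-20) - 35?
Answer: -1121120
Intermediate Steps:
q = -295 (q = -260 - 35 = -295)
(2255 + q)*(4251 - 4823) = (2255 - 295)*(4251 - 4823) = 1960*(-572) = -1121120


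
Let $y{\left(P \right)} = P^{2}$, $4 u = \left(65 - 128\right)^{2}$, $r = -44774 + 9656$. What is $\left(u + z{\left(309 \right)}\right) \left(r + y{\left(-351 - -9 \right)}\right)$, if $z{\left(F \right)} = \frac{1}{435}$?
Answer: $\frac{23551445679}{290} \approx 8.1212 \cdot 10^{7}$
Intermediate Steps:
$r = -35118$
$z{\left(F \right)} = \frac{1}{435}$
$u = \frac{3969}{4}$ ($u = \frac{\left(65 - 128\right)^{2}}{4} = \frac{\left(-63\right)^{2}}{4} = \frac{1}{4} \cdot 3969 = \frac{3969}{4} \approx 992.25$)
$\left(u + z{\left(309 \right)}\right) \left(r + y{\left(-351 - -9 \right)}\right) = \left(\frac{3969}{4} + \frac{1}{435}\right) \left(-35118 + \left(-351 - -9\right)^{2}\right) = \frac{1726519 \left(-35118 + \left(-351 + 9\right)^{2}\right)}{1740} = \frac{1726519 \left(-35118 + \left(-342\right)^{2}\right)}{1740} = \frac{1726519 \left(-35118 + 116964\right)}{1740} = \frac{1726519}{1740} \cdot 81846 = \frac{23551445679}{290}$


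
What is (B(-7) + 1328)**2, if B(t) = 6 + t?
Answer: 1760929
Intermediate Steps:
(B(-7) + 1328)**2 = ((6 - 7) + 1328)**2 = (-1 + 1328)**2 = 1327**2 = 1760929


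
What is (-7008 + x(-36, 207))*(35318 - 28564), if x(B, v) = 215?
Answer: -45879922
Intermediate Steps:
(-7008 + x(-36, 207))*(35318 - 28564) = (-7008 + 215)*(35318 - 28564) = -6793*6754 = -45879922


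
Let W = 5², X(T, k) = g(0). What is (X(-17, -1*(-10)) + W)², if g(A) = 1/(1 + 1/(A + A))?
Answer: 625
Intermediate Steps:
g(A) = 1/(1 + 1/(2*A))
X(T, k) = 0 (X(T, k) = 2*0/(1 + 2*0) = 2*0/(1 + 0) = 2*0/1 = 2*0*1 = 0)
W = 25
(X(-17, -1*(-10)) + W)² = (0 + 25)² = 25² = 625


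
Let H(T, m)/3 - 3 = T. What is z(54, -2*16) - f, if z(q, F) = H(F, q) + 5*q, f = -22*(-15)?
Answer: -147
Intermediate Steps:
f = 330
H(T, m) = 9 + 3*T
z(q, F) = 9 + 3*F + 5*q (z(q, F) = (9 + 3*F) + 5*q = 9 + 3*F + 5*q)
z(54, -2*16) - f = (9 + 3*(-2*16) + 5*54) - 1*330 = (9 + 3*(-32) + 270) - 330 = (9 - 96 + 270) - 330 = 183 - 330 = -147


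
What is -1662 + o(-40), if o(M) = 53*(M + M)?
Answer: -5902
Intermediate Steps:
o(M) = 106*M (o(M) = 53*(2*M) = 106*M)
-1662 + o(-40) = -1662 + 106*(-40) = -1662 - 4240 = -5902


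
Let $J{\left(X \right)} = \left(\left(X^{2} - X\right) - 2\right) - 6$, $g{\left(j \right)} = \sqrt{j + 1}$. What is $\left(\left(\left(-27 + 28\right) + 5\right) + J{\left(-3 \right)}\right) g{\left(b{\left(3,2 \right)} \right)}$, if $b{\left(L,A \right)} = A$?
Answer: $10 \sqrt{3} \approx 17.32$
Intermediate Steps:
$g{\left(j \right)} = \sqrt{1 + j}$
$J{\left(X \right)} = -8 + X^{2} - X$ ($J{\left(X \right)} = \left(-2 + X^{2} - X\right) - 6 = -8 + X^{2} - X$)
$\left(\left(\left(-27 + 28\right) + 5\right) + J{\left(-3 \right)}\right) g{\left(b{\left(3,2 \right)} \right)} = \left(\left(\left(-27 + 28\right) + 5\right) - \left(5 - 9\right)\right) \sqrt{1 + 2} = \left(\left(1 + 5\right) + \left(-8 + 9 + 3\right)\right) \sqrt{3} = \left(6 + 4\right) \sqrt{3} = 10 \sqrt{3}$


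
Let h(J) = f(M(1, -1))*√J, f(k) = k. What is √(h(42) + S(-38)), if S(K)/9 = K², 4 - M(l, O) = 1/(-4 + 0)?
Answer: √(51984 + 17*√42)/2 ≈ 114.12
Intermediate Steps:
M(l, O) = 17/4 (M(l, O) = 4 - 1/(-4 + 0) = 4 - 1/(-4) = 4 - 1*(-¼) = 4 + ¼ = 17/4)
h(J) = 17*√J/4
S(K) = 9*K²
√(h(42) + S(-38)) = √(17*√42/4 + 9*(-38)²) = √(17*√42/4 + 9*1444) = √(17*√42/4 + 12996) = √(12996 + 17*√42/4)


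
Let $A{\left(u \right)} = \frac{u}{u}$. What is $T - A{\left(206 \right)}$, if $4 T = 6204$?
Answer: $1550$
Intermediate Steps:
$A{\left(u \right)} = 1$
$T = 1551$ ($T = \frac{1}{4} \cdot 6204 = 1551$)
$T - A{\left(206 \right)} = 1551 - 1 = 1550$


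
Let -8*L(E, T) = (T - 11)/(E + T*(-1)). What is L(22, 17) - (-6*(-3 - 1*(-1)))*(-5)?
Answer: 1197/20 ≈ 59.850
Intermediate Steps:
L(E, T) = -(-11 + T)/(8*(E - T)) (L(E, T) = -(T - 11)/(8*(E + T*(-1))) = -(-11 + T)/(8*(E - T)))
L(22, 17) - (-6*(-3 - 1*(-1)))*(-5) = (11 - 1*17)/(8*(22 - 1*17)) - (-6*(-3 - 1*(-1)))*(-5) = (11 - 17)/(8*(22 - 17)) - (-6*(-3 + 1))*(-5) = (⅛)*(-6)/5 - (-6*(-2))*(-5) = (⅛)*(⅕)*(-6) - 12*(-5) = -3/20 - 1*(-60) = -3/20 + 60 = 1197/20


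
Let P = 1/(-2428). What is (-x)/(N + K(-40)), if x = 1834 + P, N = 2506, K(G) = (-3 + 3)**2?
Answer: -4452951/6084568 ≈ -0.73184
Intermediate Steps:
P = -1/2428 ≈ -0.00041186
K(G) = 0 (K(G) = 0**2 = 0)
x = 4452951/2428 (x = 1834 - 1/2428 = 4452951/2428 ≈ 1834.0)
(-x)/(N + K(-40)) = (-1*4452951/2428)/(2506 + 0) = -4452951/2428/2506 = -4452951/2428*1/2506 = -4452951/6084568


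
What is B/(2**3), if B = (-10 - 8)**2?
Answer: 81/2 ≈ 40.500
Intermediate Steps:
B = 324 (B = (-18)**2 = 324)
B/(2**3) = 324/(2**3) = 324/8 = 324*(1/8) = 81/2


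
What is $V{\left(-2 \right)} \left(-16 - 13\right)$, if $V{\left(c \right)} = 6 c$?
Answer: $348$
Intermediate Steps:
$V{\left(-2 \right)} \left(-16 - 13\right) = 6 \left(-2\right) \left(-16 - 13\right) = \left(-12\right) \left(-29\right) = 348$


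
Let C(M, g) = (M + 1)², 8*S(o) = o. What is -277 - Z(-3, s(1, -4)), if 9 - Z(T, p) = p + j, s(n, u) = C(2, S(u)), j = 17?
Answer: -260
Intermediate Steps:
S(o) = o/8
C(M, g) = (1 + M)²
s(n, u) = 9 (s(n, u) = (1 + 2)² = 3² = 9)
Z(T, p) = -8 - p (Z(T, p) = 9 - (p + 17) = 9 - (17 + p) = 9 + (-17 - p) = -8 - p)
-277 - Z(-3, s(1, -4)) = -277 - (-8 - 1*9) = -277 - (-8 - 9) = -277 - 1*(-17) = -277 + 17 = -260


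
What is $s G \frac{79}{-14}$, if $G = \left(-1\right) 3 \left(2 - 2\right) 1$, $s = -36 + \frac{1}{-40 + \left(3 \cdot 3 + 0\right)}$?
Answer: $0$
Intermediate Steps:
$s = - \frac{1117}{31}$ ($s = -36 + \frac{1}{-40 + \left(9 + 0\right)} = -36 + \frac{1}{-40 + 9} = -36 + \frac{1}{-31} = -36 - \frac{1}{31} = - \frac{1117}{31} \approx -36.032$)
$G = 0$ ($G = - 3 \cdot 0 \cdot 1 = \left(-3\right) 0 = 0$)
$s G \frac{79}{-14} = \left(- \frac{1117}{31}\right) 0 \frac{79}{-14} = 0 \cdot 79 \left(- \frac{1}{14}\right) = 0 \left(- \frac{79}{14}\right) = 0$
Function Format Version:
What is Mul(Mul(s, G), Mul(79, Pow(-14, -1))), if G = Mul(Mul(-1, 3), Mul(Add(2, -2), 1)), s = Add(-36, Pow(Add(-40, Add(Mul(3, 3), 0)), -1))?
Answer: 0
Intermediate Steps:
s = Rational(-1117, 31) (s = Add(-36, Pow(Add(-40, Add(9, 0)), -1)) = Add(-36, Pow(Add(-40, 9), -1)) = Add(-36, Pow(-31, -1)) = Add(-36, Rational(-1, 31)) = Rational(-1117, 31) ≈ -36.032)
G = 0 (G = Mul(-3, Mul(0, 1)) = Mul(-3, 0) = 0)
Mul(Mul(s, G), Mul(79, Pow(-14, -1))) = Mul(Mul(Rational(-1117, 31), 0), Mul(79, Pow(-14, -1))) = Mul(0, Mul(79, Rational(-1, 14))) = Mul(0, Rational(-79, 14)) = 0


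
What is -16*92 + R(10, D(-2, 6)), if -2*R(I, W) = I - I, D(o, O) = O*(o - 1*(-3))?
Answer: -1472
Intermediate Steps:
D(o, O) = O*(3 + o) (D(o, O) = O*(o + 3) = O*(3 + o))
R(I, W) = 0 (R(I, W) = -(I - I)/2 = -1/2*0 = 0)
-16*92 + R(10, D(-2, 6)) = -16*92 + 0 = -1472 + 0 = -1472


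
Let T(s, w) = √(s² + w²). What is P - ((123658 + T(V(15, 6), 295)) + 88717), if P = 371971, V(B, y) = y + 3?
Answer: 159596 - √87106 ≈ 1.5930e+5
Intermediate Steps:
V(B, y) = 3 + y
P - ((123658 + T(V(15, 6), 295)) + 88717) = 371971 - ((123658 + √((3 + 6)² + 295²)) + 88717) = 371971 - ((123658 + √(9² + 87025)) + 88717) = 371971 - ((123658 + √(81 + 87025)) + 88717) = 371971 - ((123658 + √87106) + 88717) = 371971 - (212375 + √87106) = 371971 + (-212375 - √87106) = 159596 - √87106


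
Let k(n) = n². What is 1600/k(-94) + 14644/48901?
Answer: 51908996/108022309 ≈ 0.48054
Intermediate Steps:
1600/k(-94) + 14644/48901 = 1600/((-94)²) + 14644/48901 = 1600/8836 + 14644*(1/48901) = 1600*(1/8836) + 14644/48901 = 400/2209 + 14644/48901 = 51908996/108022309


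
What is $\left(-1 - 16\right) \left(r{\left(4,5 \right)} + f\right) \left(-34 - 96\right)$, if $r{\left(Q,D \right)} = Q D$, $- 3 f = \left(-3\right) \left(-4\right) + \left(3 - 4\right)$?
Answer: $\frac{108290}{3} \approx 36097.0$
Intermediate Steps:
$f = - \frac{11}{3}$ ($f = - \frac{\left(-3\right) \left(-4\right) + \left(3 - 4\right)}{3} = - \frac{12 + \left(3 - 4\right)}{3} = - \frac{12 - 1}{3} = \left(- \frac{1}{3}\right) 11 = - \frac{11}{3} \approx -3.6667$)
$r{\left(Q,D \right)} = D Q$
$\left(-1 - 16\right) \left(r{\left(4,5 \right)} + f\right) \left(-34 - 96\right) = \left(-1 - 16\right) \left(5 \cdot 4 - \frac{11}{3}\right) \left(-34 - 96\right) = - 17 \left(20 - \frac{11}{3}\right) \left(-130\right) = \left(-17\right) \frac{49}{3} \left(-130\right) = \left(- \frac{833}{3}\right) \left(-130\right) = \frac{108290}{3}$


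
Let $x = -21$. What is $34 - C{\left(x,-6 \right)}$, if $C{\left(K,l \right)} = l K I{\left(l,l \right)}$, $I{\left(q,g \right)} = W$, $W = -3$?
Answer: $412$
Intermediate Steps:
$I{\left(q,g \right)} = -3$
$C{\left(K,l \right)} = - 3 K l$ ($C{\left(K,l \right)} = l K \left(-3\right) = K l \left(-3\right) = - 3 K l$)
$34 - C{\left(x,-6 \right)} = 34 - \left(-3\right) \left(-21\right) \left(-6\right) = 34 - -378 = 34 + 378 = 412$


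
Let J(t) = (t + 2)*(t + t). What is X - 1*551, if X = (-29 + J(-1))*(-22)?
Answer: 131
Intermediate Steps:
J(t) = 2*t*(2 + t) (J(t) = (2 + t)*(2*t) = 2*t*(2 + t))
X = 682 (X = (-29 + 2*(-1)*(2 - 1))*(-22) = (-29 + 2*(-1)*1)*(-22) = (-29 - 2)*(-22) = -31*(-22) = 682)
X - 1*551 = 682 - 1*551 = 682 - 551 = 131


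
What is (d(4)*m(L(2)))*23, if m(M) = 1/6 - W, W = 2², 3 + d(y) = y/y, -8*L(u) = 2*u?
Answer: 529/3 ≈ 176.33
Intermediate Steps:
L(u) = -u/4
d(y) = -2 (d(y) = -3 + y/y = -3 + 1 = -2)
W = 4
m(M) = -23/6 (m(M) = 1/6 - 1*4 = ⅙ - 4 = -23/6)
(d(4)*m(L(2)))*23 = -2*(-23/6)*23 = (23/3)*23 = 529/3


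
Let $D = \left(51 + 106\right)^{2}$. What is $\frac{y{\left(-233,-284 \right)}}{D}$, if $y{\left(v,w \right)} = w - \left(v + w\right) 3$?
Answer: $\frac{1267}{24649} \approx 0.051402$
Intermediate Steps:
$D = 24649$ ($D = 157^{2} = 24649$)
$y{\left(v,w \right)} = - 3 v - 2 w$ ($y{\left(v,w \right)} = w - \left(3 v + 3 w\right) = - 3 v - 2 w$)
$\frac{y{\left(-233,-284 \right)}}{D} = \frac{\left(-3\right) \left(-233\right) - -568}{24649} = \left(699 + 568\right) \frac{1}{24649} = 1267 \cdot \frac{1}{24649} = \frac{1267}{24649}$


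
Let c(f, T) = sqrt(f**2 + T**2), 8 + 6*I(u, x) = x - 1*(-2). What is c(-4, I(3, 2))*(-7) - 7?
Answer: -7 - 14*sqrt(37)/3 ≈ -35.386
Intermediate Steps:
I(u, x) = -1 + x/6 (I(u, x) = -4/3 + (x - 1*(-2))/6 = -4/3 + (x + 2)/6 = -4/3 + (2 + x)/6 = -4/3 + (1/3 + x/6) = -1 + x/6)
c(f, T) = sqrt(T**2 + f**2)
c(-4, I(3, 2))*(-7) - 7 = sqrt((-1 + (1/6)*2)**2 + (-4)**2)*(-7) - 7 = sqrt((-1 + 1/3)**2 + 16)*(-7) - 7 = sqrt((-2/3)**2 + 16)*(-7) - 7 = sqrt(4/9 + 16)*(-7) - 7 = sqrt(148/9)*(-7) - 7 = (2*sqrt(37)/3)*(-7) - 7 = -14*sqrt(37)/3 - 7 = -7 - 14*sqrt(37)/3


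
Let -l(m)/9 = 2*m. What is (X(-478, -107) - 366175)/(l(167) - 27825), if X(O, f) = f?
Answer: 122094/10277 ≈ 11.880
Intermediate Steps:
l(m) = -18*m
(X(-478, -107) - 366175)/(l(167) - 27825) = (-107 - 366175)/(-18*167 - 27825) = -366282/(-3006 - 27825) = -366282/(-30831) = -366282*(-1/30831) = 122094/10277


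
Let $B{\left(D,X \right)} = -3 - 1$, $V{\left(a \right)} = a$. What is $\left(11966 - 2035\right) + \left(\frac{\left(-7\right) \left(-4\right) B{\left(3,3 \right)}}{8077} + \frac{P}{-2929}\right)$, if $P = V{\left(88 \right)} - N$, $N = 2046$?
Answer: $\frac{234958446941}{23657533} \approx 9931.7$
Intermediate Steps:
$B{\left(D,X \right)} = -4$
$P = -1958$ ($P = 88 - 2046 = -1958$)
$\left(11966 - 2035\right) + \left(\frac{\left(-7\right) \left(-4\right) B{\left(3,3 \right)}}{8077} + \frac{P}{-2929}\right) = \left(11966 - 2035\right) + \left(\frac{\left(-7\right) \left(-4\right) \left(-4\right)}{8077} - \frac{1958}{-2929}\right) = \left(11966 - 2035\right) + \left(28 \left(-4\right) \frac{1}{8077} - - \frac{1958}{2929}\right) = 9931 + \left(\left(-112\right) \frac{1}{8077} + \frac{1958}{2929}\right) = 9931 + \left(- \frac{112}{8077} + \frac{1958}{2929}\right) = 9931 + \frac{15486718}{23657533} = \frac{234958446941}{23657533}$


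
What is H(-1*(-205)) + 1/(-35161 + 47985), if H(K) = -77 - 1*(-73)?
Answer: -51295/12824 ≈ -3.9999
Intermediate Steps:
H(K) = -4 (H(K) = -77 + 73 = -4)
H(-1*(-205)) + 1/(-35161 + 47985) = -4 + 1/(-35161 + 47985) = -4 + 1/12824 = -51295/12824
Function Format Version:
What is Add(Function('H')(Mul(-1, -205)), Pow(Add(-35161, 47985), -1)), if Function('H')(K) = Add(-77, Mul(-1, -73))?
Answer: Rational(-51295, 12824) ≈ -3.9999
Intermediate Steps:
Function('H')(K) = -4 (Function('H')(K) = Add(-77, 73) = -4)
Add(Function('H')(Mul(-1, -205)), Pow(Add(-35161, 47985), -1)) = Add(-4, Pow(Add(-35161, 47985), -1)) = Add(-4, Pow(12824, -1)) = Add(-4, Rational(1, 12824)) = Rational(-51295, 12824)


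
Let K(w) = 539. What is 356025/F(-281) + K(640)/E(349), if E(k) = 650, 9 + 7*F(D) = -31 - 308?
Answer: -269954363/37700 ≈ -7160.6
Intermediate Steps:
F(D) = -348/7 (F(D) = -9/7 + (-31 - 308)/7 = -9/7 + (⅐)*(-339) = -9/7 - 339/7 = -348/7)
356025/F(-281) + K(640)/E(349) = 356025/(-348/7) + 539/650 = 356025*(-7/348) + 539*(1/650) = -830725/116 + 539/650 = -269954363/37700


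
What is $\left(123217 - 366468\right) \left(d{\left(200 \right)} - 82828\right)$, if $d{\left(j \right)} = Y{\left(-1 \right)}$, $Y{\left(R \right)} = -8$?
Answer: $20149939836$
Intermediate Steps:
$d{\left(j \right)} = -8$
$\left(123217 - 366468\right) \left(d{\left(200 \right)} - 82828\right) = \left(123217 - 366468\right) \left(-8 - 82828\right) = \left(-243251\right) \left(-82836\right) = 20149939836$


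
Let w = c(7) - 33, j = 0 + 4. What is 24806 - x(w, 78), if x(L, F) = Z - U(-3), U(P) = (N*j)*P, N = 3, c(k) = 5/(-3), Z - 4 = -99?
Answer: 24865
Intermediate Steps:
Z = -95 (Z = 4 - 99 = -95)
c(k) = -5/3 (c(k) = 5*(-⅓) = -5/3)
j = 4
w = -104/3 (w = -5/3 - 33 = -104/3 ≈ -34.667)
U(P) = 12*P (U(P) = (3*4)*P = 12*P)
x(L, F) = -59 (x(L, F) = -95 - 12*(-3) = -95 - 1*(-36) = -95 + 36 = -59)
24806 - x(w, 78) = 24806 - 1*(-59) = 24806 + 59 = 24865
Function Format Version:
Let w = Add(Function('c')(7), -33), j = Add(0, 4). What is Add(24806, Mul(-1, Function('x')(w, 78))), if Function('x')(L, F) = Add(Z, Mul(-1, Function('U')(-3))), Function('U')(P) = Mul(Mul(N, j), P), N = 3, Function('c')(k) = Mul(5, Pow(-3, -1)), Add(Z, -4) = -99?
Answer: 24865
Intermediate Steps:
Z = -95 (Z = Add(4, -99) = -95)
Function('c')(k) = Rational(-5, 3) (Function('c')(k) = Mul(5, Rational(-1, 3)) = Rational(-5, 3))
j = 4
w = Rational(-104, 3) (w = Add(Rational(-5, 3), -33) = Rational(-104, 3) ≈ -34.667)
Function('U')(P) = Mul(12, P) (Function('U')(P) = Mul(Mul(3, 4), P) = Mul(12, P))
Function('x')(L, F) = -59 (Function('x')(L, F) = Add(-95, Mul(-1, Mul(12, -3))) = Add(-95, Mul(-1, -36)) = Add(-95, 36) = -59)
Add(24806, Mul(-1, Function('x')(w, 78))) = Add(24806, Mul(-1, -59)) = Add(24806, 59) = 24865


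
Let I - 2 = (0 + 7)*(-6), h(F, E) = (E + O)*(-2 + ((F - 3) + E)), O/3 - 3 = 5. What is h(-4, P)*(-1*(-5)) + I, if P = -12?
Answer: -1300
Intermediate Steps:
O = 24 (O = 9 + 3*5 = 9 + 15 = 24)
h(F, E) = (24 + E)*(-5 + E + F) (h(F, E) = (E + 24)*(-2 + ((F - 3) + E)) = (24 + E)*(-2 + ((-3 + F) + E)) = (24 + E)*(-2 + (-3 + E + F)) = (24 + E)*(-5 + E + F))
I = -40 (I = 2 + (0 + 7)*(-6) = 2 + 7*(-6) = 2 - 42 = -40)
h(-4, P)*(-1*(-5)) + I = (-120 + (-12)² + 19*(-12) + 24*(-4) - 12*(-4))*(-1*(-5)) - 40 = (-120 + 144 - 228 - 96 + 48)*5 - 40 = -252*5 - 40 = -1260 - 40 = -1300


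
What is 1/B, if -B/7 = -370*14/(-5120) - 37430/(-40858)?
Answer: -5229824/70575057 ≈ -0.074103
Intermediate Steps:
B = -70575057/5229824 (B = -7*(-370*14/(-5120) - 37430/(-40858)) = -7*(-5180*(-1/5120) - 37430*(-1/40858)) = -7*(259/256 + 18715/20429) = -7*10082151/5229824 = -70575057/5229824 ≈ -13.495)
1/B = 1/(-70575057/5229824) = -5229824/70575057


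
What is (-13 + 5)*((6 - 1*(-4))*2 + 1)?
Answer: -168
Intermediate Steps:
(-13 + 5)*((6 - 1*(-4))*2 + 1) = -8*((6 + 4)*2 + 1) = -8*(10*2 + 1) = -8*(20 + 1) = -8*21 = -168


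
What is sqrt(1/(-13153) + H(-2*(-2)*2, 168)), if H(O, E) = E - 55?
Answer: 4*sqrt(1221821629)/13153 ≈ 10.630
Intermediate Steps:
H(O, E) = -55 + E
sqrt(1/(-13153) + H(-2*(-2)*2, 168)) = sqrt(1/(-13153) + (-55 + 168)) = sqrt(-1/13153 + 113) = sqrt(1486288/13153) = 4*sqrt(1221821629)/13153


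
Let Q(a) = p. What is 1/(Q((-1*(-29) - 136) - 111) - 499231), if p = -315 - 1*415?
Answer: -1/499961 ≈ -2.0002e-6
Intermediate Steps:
p = -730 (p = -315 - 415 = -730)
Q(a) = -730
1/(Q((-1*(-29) - 136) - 111) - 499231) = 1/(-730 - 499231) = 1/(-499961) = -1/499961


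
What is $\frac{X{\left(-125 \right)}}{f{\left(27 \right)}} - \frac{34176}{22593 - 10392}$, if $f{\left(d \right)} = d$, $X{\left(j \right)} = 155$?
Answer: $\frac{322801}{109809} \approx 2.9397$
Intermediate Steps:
$\frac{X{\left(-125 \right)}}{f{\left(27 \right)}} - \frac{34176}{22593 - 10392} = \frac{155}{27} - \frac{34176}{22593 - 10392} = 155 \cdot \frac{1}{27} - \frac{34176}{22593 - 10392} = \frac{155}{27} - \frac{34176}{12201} = \frac{155}{27} - \frac{11392}{4067} = \frac{322801}{109809}$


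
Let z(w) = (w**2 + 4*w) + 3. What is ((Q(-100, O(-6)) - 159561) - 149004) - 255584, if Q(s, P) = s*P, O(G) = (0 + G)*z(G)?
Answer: -555149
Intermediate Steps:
z(w) = 3 + w**2 + 4*w
O(G) = G*(3 + G**2 + 4*G) (O(G) = (0 + G)*(3 + G**2 + 4*G) = G*(3 + G**2 + 4*G))
Q(s, P) = P*s
((Q(-100, O(-6)) - 159561) - 149004) - 255584 = ((-6*(3 + (-6)**2 + 4*(-6))*(-100) - 159561) - 149004) - 255584 = ((-6*(3 + 36 - 24)*(-100) - 159561) - 149004) - 255584 = ((-6*15*(-100) - 159561) - 149004) - 255584 = ((-90*(-100) - 159561) - 149004) - 255584 = ((9000 - 159561) - 149004) - 255584 = (-150561 - 149004) - 255584 = -299565 - 255584 = -555149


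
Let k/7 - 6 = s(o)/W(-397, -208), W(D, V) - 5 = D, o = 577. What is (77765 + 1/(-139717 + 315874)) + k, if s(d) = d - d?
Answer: 13706247700/176157 ≈ 77807.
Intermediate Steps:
W(D, V) = 5 + D
s(d) = 0
k = 42 (k = 42 + 7*(0/(5 - 397)) = 42 + 7*(0/(-392)) = 42 + 7*(0*(-1/392)) = 42 + 7*0 = 42 + 0 = 42)
(77765 + 1/(-139717 + 315874)) + k = (77765 + 1/(-139717 + 315874)) + 42 = (77765 + 1/176157) + 42 = 13698849106/176157 + 42 = 13706247700/176157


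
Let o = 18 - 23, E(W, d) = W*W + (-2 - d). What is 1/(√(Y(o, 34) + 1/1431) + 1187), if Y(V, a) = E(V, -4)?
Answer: 1698597/2016196001 - 3*√6143442/2016196001 ≈ 0.00083879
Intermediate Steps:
E(W, d) = -2 + W² - d (E(W, d) = W² + (-2 - d) = -2 + W² - d)
o = -5
Y(V, a) = 2 + V² (Y(V, a) = -2 + V² - 1*(-4) = -2 + V² + 4 = 2 + V²)
1/(√(Y(o, 34) + 1/1431) + 1187) = 1/(√((2 + (-5)²) + 1/1431) + 1187) = 1/(√((2 + 25) + 1/1431) + 1187) = 1/(√(27 + 1/1431) + 1187) = 1/(√(38638/1431) + 1187) = 1/(√6143442/477 + 1187) = 1/(1187 + √6143442/477)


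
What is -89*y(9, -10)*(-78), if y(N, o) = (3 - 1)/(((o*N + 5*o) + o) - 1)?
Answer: -13884/151 ≈ -91.947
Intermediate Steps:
y(N, o) = 2/(-1 + 6*o + N*o) (y(N, o) = 2/(((N*o + 5*o) + o) - 1) = 2/(((5*o + N*o) + o) - 1) = 2/((6*o + N*o) - 1) = 2/(-1 + 6*o + N*o))
-89*y(9, -10)*(-78) = -178/(-1 + 6*(-10) + 9*(-10))*(-78) = -178/(-1 - 60 - 90)*(-78) = -178/(-151)*(-78) = -178*(-1)/151*(-78) = -89*(-2/151)*(-78) = (178/151)*(-78) = -13884/151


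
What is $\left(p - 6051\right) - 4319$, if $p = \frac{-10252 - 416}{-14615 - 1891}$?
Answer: $- \frac{4075156}{393} \approx -10369.0$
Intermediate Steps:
$p = \frac{254}{393}$ ($p = - \frac{10668}{-16506} = \left(-10668\right) \left(- \frac{1}{16506}\right) = \frac{254}{393} \approx 0.64631$)
$\left(p - 6051\right) - 4319 = \left(\frac{254}{393} - 6051\right) - 4319 = - \frac{2377789}{393} - 4319 = - \frac{4075156}{393}$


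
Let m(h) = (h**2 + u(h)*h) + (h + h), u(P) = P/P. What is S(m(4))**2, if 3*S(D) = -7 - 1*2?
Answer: 9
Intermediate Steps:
u(P) = 1
m(h) = h**2 + 3*h (m(h) = (h**2 + 1*h) + (h + h) = (h**2 + h) + 2*h = (h + h**2) + 2*h = h**2 + 3*h)
S(D) = -3 (S(D) = (-7 - 1*2)/3 = (-7 - 2)/3 = (1/3)*(-9) = -3)
S(m(4))**2 = (-3)**2 = 9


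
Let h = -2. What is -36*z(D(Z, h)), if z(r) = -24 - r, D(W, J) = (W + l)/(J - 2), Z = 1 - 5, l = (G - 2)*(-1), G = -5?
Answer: 837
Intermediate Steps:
l = 7 (l = (-5 - 2)*(-1) = -7*(-1) = 7)
Z = -4
D(W, J) = (7 + W)/(-2 + J) (D(W, J) = (W + 7)/(J - 2) = (7 + W)/(-2 + J))
-36*z(D(Z, h)) = -36*(-24 - (7 - 4)/(-2 - 2)) = -36*(-24 - 3/(-4)) = -36*(-24 - (-1)*3/4) = -36*(-24 - 1*(-¾)) = -36*(-24 + ¾) = -36*(-93/4) = 837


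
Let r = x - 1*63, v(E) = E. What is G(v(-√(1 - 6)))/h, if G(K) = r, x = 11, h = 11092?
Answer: -13/2773 ≈ -0.0046881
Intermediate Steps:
r = -52 (r = 11 - 1*63 = 11 - 63 = -52)
G(K) = -52
G(v(-√(1 - 6)))/h = -52/11092 = -52*1/11092 = -13/2773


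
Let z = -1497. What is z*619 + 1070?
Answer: -925573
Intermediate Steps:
z*619 + 1070 = -1497*619 + 1070 = -926643 + 1070 = -925573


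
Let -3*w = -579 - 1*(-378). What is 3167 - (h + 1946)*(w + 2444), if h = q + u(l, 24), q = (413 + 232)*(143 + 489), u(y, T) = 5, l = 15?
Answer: -1028479834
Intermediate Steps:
w = 67 (w = -(-579 - 1*(-378))/3 = -(-579 + 378)/3 = -1/3*(-201) = 67)
q = 407640 (q = 645*632 = 407640)
h = 407645 (h = 407640 + 5 = 407645)
3167 - (h + 1946)*(w + 2444) = 3167 - (407645 + 1946)*(67 + 2444) = 3167 - 409591*2511 = 3167 - 1*1028483001 = 3167 - 1028483001 = -1028479834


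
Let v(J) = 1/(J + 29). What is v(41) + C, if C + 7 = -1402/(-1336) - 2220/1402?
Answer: -123244291/16389380 ≈ -7.5198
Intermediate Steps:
C = -3527955/468268 (C = -7 + (-1402/(-1336) - 2220/1402) = -7 + (-1402*(-1/1336) - 2220*1/1402) = -7 + (701/668 - 1110/701) = -7 - 250079/468268 = -3527955/468268 ≈ -7.5340)
v(J) = 1/(29 + J)
v(41) + C = 1/(29 + 41) - 3527955/468268 = 1/70 - 3527955/468268 = -123244291/16389380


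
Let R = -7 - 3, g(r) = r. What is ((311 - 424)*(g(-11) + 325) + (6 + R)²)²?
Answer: 1257837156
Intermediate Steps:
R = -10
((311 - 424)*(g(-11) + 325) + (6 + R)²)² = ((311 - 424)*(-11 + 325) + (6 - 10)²)² = (-113*314 + (-4)²)² = (-35482 + 16)² = (-35466)² = 1257837156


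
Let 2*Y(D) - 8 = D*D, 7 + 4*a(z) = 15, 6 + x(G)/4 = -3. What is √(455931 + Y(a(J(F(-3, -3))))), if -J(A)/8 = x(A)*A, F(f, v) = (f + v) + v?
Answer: √455937 ≈ 675.23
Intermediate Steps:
F(f, v) = f + 2*v
x(G) = -36 (x(G) = -24 + 4*(-3) = -24 - 12 = -36)
J(A) = 288*A (J(A) = -(-288)*A = 288*A)
a(z) = 2 (a(z) = -7/4 + (¼)*15 = -7/4 + 15/4 = 2)
Y(D) = 4 + D²/2 (Y(D) = 4 + (D*D)/2 = 4 + D²/2)
√(455931 + Y(a(J(F(-3, -3))))) = √(455931 + (4 + (½)*2²)) = √(455931 + (4 + (½)*4)) = √(455931 + (4 + 2)) = √(455931 + 6) = √455937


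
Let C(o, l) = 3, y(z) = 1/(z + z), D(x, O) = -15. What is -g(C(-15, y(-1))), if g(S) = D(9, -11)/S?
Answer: 5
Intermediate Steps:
y(z) = 1/(2*z)
g(S) = -15/S
-g(C(-15, y(-1))) = -(-15)/3 = -1*(-5) = 5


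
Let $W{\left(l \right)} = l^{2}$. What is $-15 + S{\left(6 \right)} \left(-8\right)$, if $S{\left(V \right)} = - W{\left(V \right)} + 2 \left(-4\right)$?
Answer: $337$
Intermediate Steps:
$S{\left(V \right)} = -8 - V^{2}$ ($S{\left(V \right)} = - V^{2} + 2 \left(-4\right) = - V^{2} - 8 = -8 - V^{2}$)
$-15 + S{\left(6 \right)} \left(-8\right) = -15 + \left(-8 - 6^{2}\right) \left(-8\right) = -15 + \left(-8 - 36\right) \left(-8\right) = -15 - -352 = -15 + 352 = 337$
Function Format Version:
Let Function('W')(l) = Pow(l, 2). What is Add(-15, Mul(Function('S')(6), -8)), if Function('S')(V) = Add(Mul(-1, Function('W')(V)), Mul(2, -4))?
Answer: 337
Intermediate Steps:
Function('S')(V) = Add(-8, Mul(-1, Pow(V, 2))) (Function('S')(V) = Add(Mul(-1, Pow(V, 2)), Mul(2, -4)) = Add(Mul(-1, Pow(V, 2)), -8) = Add(-8, Mul(-1, Pow(V, 2))))
Add(-15, Mul(Function('S')(6), -8)) = Add(-15, Mul(Add(-8, Mul(-1, Pow(6, 2))), -8)) = Add(-15, Mul(Add(-8, Mul(-1, 36)), -8)) = Add(-15, Mul(Add(-8, -36), -8)) = Add(-15, Mul(-44, -8)) = Add(-15, 352) = 337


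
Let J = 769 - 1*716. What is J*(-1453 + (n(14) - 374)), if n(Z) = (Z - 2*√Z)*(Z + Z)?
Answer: -76055 - 2968*√14 ≈ -87160.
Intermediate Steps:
n(Z) = 2*Z*(Z - 2*√Z) (n(Z) = (Z - 2*√Z)*(2*Z) = 2*Z*(Z - 2*√Z))
J = 53 (J = 769 - 716 = 53)
J*(-1453 + (n(14) - 374)) = 53*(-1453 + ((-56*√14 + 2*14²) - 374)) = 53*(-1453 + ((-56*√14 + 2*196) - 374)) = 53*(-1453 + ((-56*√14 + 392) - 374)) = 53*(-1453 + ((392 - 56*√14) - 374)) = 53*(-1453 + (18 - 56*√14)) = 53*(-1435 - 56*√14) = -76055 - 2968*√14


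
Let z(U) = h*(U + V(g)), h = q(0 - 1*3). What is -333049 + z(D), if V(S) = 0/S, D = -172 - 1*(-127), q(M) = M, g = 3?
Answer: -332914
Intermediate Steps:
D = -45 (D = -172 + 127 = -45)
h = -3 (h = 0 - 1*3 = 0 - 3 = -3)
V(S) = 0
z(U) = -3*U (z(U) = -3*(U + 0) = -3*U)
-333049 + z(D) = -333049 - 3*(-45) = -333049 + 135 = -332914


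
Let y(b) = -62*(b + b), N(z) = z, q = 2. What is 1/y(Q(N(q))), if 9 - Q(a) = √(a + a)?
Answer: -1/868 ≈ -0.0011521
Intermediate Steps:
Q(a) = 9 - √2*√a (Q(a) = 9 - √(a + a) = 9 - √(2*a) = 9 - √2*√a)
y(b) = -124*b
1/y(Q(N(q))) = 1/(-124*(9 - √2*√2)) = 1/(-124*(9 - 2)) = 1/(-124*7) = 1/(-868) = -1/868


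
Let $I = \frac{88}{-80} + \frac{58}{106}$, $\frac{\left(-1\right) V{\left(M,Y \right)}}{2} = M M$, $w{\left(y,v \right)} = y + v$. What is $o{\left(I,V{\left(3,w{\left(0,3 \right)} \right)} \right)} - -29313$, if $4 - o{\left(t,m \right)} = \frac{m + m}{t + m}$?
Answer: $\frac{288254981}{9833} \approx 29315.0$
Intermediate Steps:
$w{\left(y,v \right)} = v + y$
$V{\left(M,Y \right)} = - 2 M^{2}$ ($V{\left(M,Y \right)} = - 2 M M = - 2 M^{2}$)
$I = - \frac{293}{530}$ ($I = 88 \left(- \frac{1}{80}\right) + 58 \cdot \frac{1}{106} = - \frac{11}{10} + \frac{29}{53} = - \frac{293}{530} \approx -0.55283$)
$o{\left(t,m \right)} = 4 - \frac{2 m}{m + t}$ ($o{\left(t,m \right)} = 4 - \frac{m + m}{t + m} = 4 - \frac{2 m}{m + t}$)
$o{\left(I,V{\left(3,w{\left(0,3 \right)} \right)} \right)} - -29313 = \frac{2 \left(- 2 \cdot 3^{2} + 2 \left(- \frac{293}{530}\right)\right)}{- 2 \cdot 3^{2} - \frac{293}{530}} - -29313 = \frac{2 \left(\left(-2\right) 9 - \frac{293}{265}\right)}{\left(-2\right) 9 - \frac{293}{530}} + 29313 = \frac{2 \left(-18 - \frac{293}{265}\right)}{-18 - \frac{293}{530}} + 29313 = 2 \frac{1}{- \frac{9833}{530}} \left(- \frac{5063}{265}\right) + 29313 = 2 \left(- \frac{530}{9833}\right) \left(- \frac{5063}{265}\right) + 29313 = \frac{20252}{9833} + 29313 = \frac{288254981}{9833}$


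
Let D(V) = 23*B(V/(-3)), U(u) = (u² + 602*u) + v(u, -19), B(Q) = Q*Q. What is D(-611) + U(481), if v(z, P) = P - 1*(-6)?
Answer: 13274573/9 ≈ 1.4750e+6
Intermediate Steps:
v(z, P) = 6 + P (v(z, P) = P + 6 = 6 + P)
B(Q) = Q²
U(u) = -13 + u² + 602*u (U(u) = (u² + 602*u) + (6 - 19) = (u² + 602*u) - 13 = -13 + u² + 602*u)
D(V) = 23*V²/9 (D(V) = 23*(V/(-3))² = 23*(V*(-⅓))² = 23*(-V/3)² = 23*(V²/9) = 23*V²/9)
D(-611) + U(481) = (23/9)*(-611)² + (-13 + 481² + 602*481) = (23/9)*373321 + (-13 + 231361 + 289562) = 8586383/9 + 520910 = 13274573/9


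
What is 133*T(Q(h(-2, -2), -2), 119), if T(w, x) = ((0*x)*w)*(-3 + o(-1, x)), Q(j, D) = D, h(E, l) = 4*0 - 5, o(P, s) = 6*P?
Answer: 0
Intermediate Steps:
h(E, l) = -5 (h(E, l) = 0 - 5 = -5)
T(w, x) = 0 (T(w, x) = ((0*x)*w)*(-3 + 6*(-1)) = (0*w)*(-3 - 6) = 0*(-9) = 0)
133*T(Q(h(-2, -2), -2), 119) = 133*0 = 0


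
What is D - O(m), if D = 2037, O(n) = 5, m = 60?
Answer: 2032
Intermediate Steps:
D - O(m) = 2037 - 1*5 = 2037 - 5 = 2032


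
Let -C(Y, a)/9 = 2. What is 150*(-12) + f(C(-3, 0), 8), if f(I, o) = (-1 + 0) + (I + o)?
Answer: -1811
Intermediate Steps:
C(Y, a) = -18 (C(Y, a) = -9*2 = -18)
f(I, o) = -1 + I + o (f(I, o) = -1 + (I + o) = -1 + I + o)
150*(-12) + f(C(-3, 0), 8) = 150*(-12) + (-1 - 18 + 8) = -1800 - 11 = -1811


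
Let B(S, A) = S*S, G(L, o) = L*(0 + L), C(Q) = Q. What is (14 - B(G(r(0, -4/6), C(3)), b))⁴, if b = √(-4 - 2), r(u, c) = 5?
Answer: 139368569041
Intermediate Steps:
G(L, o) = L² (G(L, o) = L*L = L²)
b = I*√6 (b = √(-6) = I*√6 ≈ 2.4495*I)
B(S, A) = S²
(14 - B(G(r(0, -4/6), C(3)), b))⁴ = (14 - (5²)²)⁴ = (14 - 1*25²)⁴ = (14 - 1*625)⁴ = (14 - 625)⁴ = (-611)⁴ = 139368569041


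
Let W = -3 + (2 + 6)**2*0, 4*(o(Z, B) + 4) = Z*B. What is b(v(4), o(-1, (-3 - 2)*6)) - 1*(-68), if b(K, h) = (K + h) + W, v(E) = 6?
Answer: 149/2 ≈ 74.500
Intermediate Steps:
o(Z, B) = -4 + B*Z/4 (o(Z, B) = -4 + (Z*B)/4 = -4 + (B*Z)/4 = -4 + B*Z/4)
W = -3 (W = -3 + 8**2*0 = -3 + 64*0 = -3 + 0 = -3)
b(K, h) = -3 + K + h (b(K, h) = (K + h) - 3 = -3 + K + h)
b(v(4), o(-1, (-3 - 2)*6)) - 1*(-68) = (-3 + 6 + (-4 + (1/4)*((-3 - 2)*6)*(-1))) - 1*(-68) = (-3 + 6 + (-4 + (1/4)*(-5*6)*(-1))) + 68 = (-3 + 6 + (-4 + (1/4)*(-30)*(-1))) + 68 = (-3 + 6 + (-4 + 15/2)) + 68 = (-3 + 6 + 7/2) + 68 = 13/2 + 68 = 149/2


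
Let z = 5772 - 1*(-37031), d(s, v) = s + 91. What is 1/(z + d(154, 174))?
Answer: 1/43048 ≈ 2.3230e-5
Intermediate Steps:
d(s, v) = 91 + s
z = 42803 (z = 5772 + 37031 = 42803)
1/(z + d(154, 174)) = 1/(42803 + (91 + 154)) = 1/(42803 + 245) = 1/43048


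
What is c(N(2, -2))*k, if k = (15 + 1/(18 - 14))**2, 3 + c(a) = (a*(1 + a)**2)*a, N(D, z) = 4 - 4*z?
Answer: 90543093/16 ≈ 5.6589e+6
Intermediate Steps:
c(a) = -3 + a**2*(1 + a)**2 (c(a) = -3 + (a*(1 + a)**2)*a = -3 + a**2*(1 + a)**2)
k = 3721/16 (k = (15 + 1/4)**2 = (61/4)**2 = 3721/16 ≈ 232.56)
c(N(2, -2))*k = (-3 + (4 - 4*(-2))**2*(1 + (4 - 4*(-2)))**2)*(3721/16) = (-3 + (4 + 8)**2*(1 + (4 + 8))**2)*(3721/16) = (-3 + 12**2*(1 + 12)**2)*(3721/16) = (-3 + 144*13**2)*(3721/16) = (-3 + 144*169)*(3721/16) = (-3 + 24336)*(3721/16) = 24333*(3721/16) = 90543093/16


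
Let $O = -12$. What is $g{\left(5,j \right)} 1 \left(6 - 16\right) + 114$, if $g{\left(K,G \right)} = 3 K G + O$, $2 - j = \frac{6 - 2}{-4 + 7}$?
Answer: $134$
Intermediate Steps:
$j = \frac{2}{3}$ ($j = 2 - \frac{6 - 2}{-4 + 7} = 2 - \frac{4}{3} = \frac{2}{3} \approx 0.66667$)
$g{\left(K,G \right)} = -12 + 3 G K$ ($g{\left(K,G \right)} = 3 K G - 12 = 3 G K - 12 = -12 + 3 G K$)
$g{\left(5,j \right)} 1 \left(6 - 16\right) + 114 = \left(-12 + 3 \cdot \frac{2}{3} \cdot 5\right) 1 \left(6 - 16\right) + 114 = \left(-12 + 10\right) 1 \left(6 - 16\right) + 114 = - 2 \cdot 1 \left(-10\right) + 114 = \left(-2\right) \left(-10\right) + 114 = 20 + 114 = 134$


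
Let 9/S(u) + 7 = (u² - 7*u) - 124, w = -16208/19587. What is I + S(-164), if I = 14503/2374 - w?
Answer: 9003702299231/1297941604194 ≈ 6.9369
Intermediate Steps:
w = -16208/19587 (w = -16208*1/19587 = -16208/19587 ≈ -0.82749)
S(u) = 9/(-131 + u² - 7*u) (S(u) = 9/(-7 + ((u² - 7*u) - 124)) = 9/(-7 + (-124 + u² - 7*u)) = 9/(-131 + u² - 7*u))
I = 322548053/46499538 (I = 14503/2374 - 1*(-16208/19587) = 14503*(1/2374) + 16208/19587 = 14503/2374 + 16208/19587 = 322548053/46499538 ≈ 6.9366)
I + S(-164) = 322548053/46499538 + 9/(-131 + (-164)² - 7*(-164)) = 322548053/46499538 + 9/(-131 + 26896 + 1148) = 322548053/46499538 + 9/27913 = 9003702299231/1297941604194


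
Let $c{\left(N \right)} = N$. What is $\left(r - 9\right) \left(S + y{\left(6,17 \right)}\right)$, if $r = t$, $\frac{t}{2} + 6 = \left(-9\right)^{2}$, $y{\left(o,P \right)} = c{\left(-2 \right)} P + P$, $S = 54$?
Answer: $5217$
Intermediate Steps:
$y{\left(o,P \right)} = - P$ ($y{\left(o,P \right)} = - 2 P + P = - P$)
$t = 150$ ($t = -12 + 2 \left(-9\right)^{2} = -12 + 2 \cdot 81 = -12 + 162 = 150$)
$r = 150$
$\left(r - 9\right) \left(S + y{\left(6,17 \right)}\right) = \left(150 - 9\right) \left(54 - 17\right) = 141 \left(54 - 17\right) = 141 \cdot 37 = 5217$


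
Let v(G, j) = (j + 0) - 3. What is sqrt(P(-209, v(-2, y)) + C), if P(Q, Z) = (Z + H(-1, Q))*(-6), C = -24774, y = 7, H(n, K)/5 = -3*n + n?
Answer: 3*I*sqrt(2762) ≈ 157.66*I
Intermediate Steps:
H(n, K) = -10*n (H(n, K) = 5*(-3*n + n) = 5*(-2*n) = -10*n)
v(G, j) = -3 + j (v(G, j) = j - 3 = -3 + j)
P(Q, Z) = -60 - 6*Z (P(Q, Z) = (Z - 10*(-1))*(-6) = (Z + 10)*(-6) = (10 + Z)*(-6) = -60 - 6*Z)
sqrt(P(-209, v(-2, y)) + C) = sqrt((-60 - 6*(-3 + 7)) - 24774) = sqrt((-60 - 6*4) - 24774) = sqrt((-60 - 24) - 24774) = sqrt(-84 - 24774) = sqrt(-24858) = 3*I*sqrt(2762)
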